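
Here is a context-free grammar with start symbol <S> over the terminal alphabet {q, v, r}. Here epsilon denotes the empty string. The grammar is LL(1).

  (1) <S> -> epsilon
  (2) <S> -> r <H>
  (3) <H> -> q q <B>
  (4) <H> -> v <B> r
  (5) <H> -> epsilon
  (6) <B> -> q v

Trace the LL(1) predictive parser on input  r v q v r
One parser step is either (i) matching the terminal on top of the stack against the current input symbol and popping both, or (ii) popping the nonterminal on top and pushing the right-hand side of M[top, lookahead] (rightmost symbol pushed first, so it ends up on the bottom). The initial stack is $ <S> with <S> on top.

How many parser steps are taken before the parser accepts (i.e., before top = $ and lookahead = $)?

8

     Stack      Input        Action
  1  $ <S>      r v q v r $  expand <S> -> r <H>
  2  $ <H> r    r v q v r $  match r
  3  $ <H>      v q v r $    expand <H> -> v <B> r
  4  $ r <B> v  v q v r $    match v
  5  $ r <B>    q v r $      expand <B> -> q v
  6  $ r v q    q v r $      match q
  7  $ r v      v r $        match v
  8  $ r        r $          match r
Accept reached after 8 steps.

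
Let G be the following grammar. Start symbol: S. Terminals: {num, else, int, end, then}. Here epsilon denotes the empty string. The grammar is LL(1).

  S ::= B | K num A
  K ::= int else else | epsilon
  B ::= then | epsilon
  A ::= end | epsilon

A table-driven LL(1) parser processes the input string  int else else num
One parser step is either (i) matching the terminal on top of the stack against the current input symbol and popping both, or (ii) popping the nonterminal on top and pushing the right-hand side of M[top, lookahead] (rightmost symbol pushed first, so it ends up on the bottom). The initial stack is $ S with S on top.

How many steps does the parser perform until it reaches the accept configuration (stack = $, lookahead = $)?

7

step 1: stack=$ S  input=int else else num $  — expand S ::= K num A
step 2: stack=$ A num K  input=int else else num $  — expand K ::= int else else
step 3: stack=$ A num else else int  input=int else else num $  — match int
step 4: stack=$ A num else else  input=else else num $  — match else
step 5: stack=$ A num else  input=else num $  — match else
step 6: stack=$ A num  input=num $  — match num
step 7: stack=$ A  input=$  — expand A ::= epsilon
Accept reached after 7 steps.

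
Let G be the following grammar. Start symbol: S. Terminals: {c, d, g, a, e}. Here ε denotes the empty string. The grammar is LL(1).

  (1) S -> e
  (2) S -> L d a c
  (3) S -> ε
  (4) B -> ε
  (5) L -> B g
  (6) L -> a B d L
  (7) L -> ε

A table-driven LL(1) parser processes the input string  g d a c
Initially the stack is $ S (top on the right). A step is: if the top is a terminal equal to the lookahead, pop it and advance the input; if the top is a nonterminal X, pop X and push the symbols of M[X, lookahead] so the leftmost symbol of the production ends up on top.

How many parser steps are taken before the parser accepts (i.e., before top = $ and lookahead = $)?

7

step 1: stack=$ S  input=g d a c $  — expand S -> L d a c
step 2: stack=$ c a d L  input=g d a c $  — expand L -> B g
step 3: stack=$ c a d g B  input=g d a c $  — expand B -> ε
step 4: stack=$ c a d g  input=g d a c $  — match g
step 5: stack=$ c a d  input=d a c $  — match d
step 6: stack=$ c a  input=a c $  — match a
step 7: stack=$ c  input=c $  — match c
Accept reached after 7 steps.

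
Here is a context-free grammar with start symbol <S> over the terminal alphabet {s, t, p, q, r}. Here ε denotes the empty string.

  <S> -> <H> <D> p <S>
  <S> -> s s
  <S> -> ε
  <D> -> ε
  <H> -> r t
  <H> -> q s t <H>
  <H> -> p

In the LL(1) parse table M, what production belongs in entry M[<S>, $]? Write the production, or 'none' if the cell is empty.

<S> -> ε

FIRST(<D>) = {ε}
FIRST(<H>) = {p, q, r}
FIRST(<S>) = {ε, p, q, r, s}  (via <H> <D> p <S>)
FOLLOW(<S>) includes $ since <S> is the start symbol.
FOLLOW(<S>): in <S>-><H> <D> p <S>, the suffix after <S> is empty (adds nothing new). Thus FOLLOW(<S>) = {$}.
For <S> -> <H> <D> p <S>: FIRST(<H> <D> p <S>) = {p, q, r}, so it goes in M[<S>, t] for t ∈ {p, q, r}.
For <S> -> s s: FIRST(s s) = {s}, so it goes in M[<S>, t] for t ∈ {s}.
For <S> -> ε: FIRST(ε) = {ε}, so it goes in M[<S>, t] for t ∈ {}; since ε ∈ FIRST, also for every t ∈ FOLLOW(<S>) = {$}.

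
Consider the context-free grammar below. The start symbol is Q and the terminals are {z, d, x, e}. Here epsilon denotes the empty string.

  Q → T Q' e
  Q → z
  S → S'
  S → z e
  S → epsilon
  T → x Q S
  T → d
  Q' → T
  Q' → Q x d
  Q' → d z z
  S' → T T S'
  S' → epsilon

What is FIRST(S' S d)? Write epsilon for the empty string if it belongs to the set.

FIRST(T): from T→x Q S we get {x}; from T→d we get {d}. So FIRST(T) = {d, x}.
FIRST(Q): from Q→T Q' e we get {d, x}; from Q→z we get {z}. So FIRST(Q) = {d, x, z}.
FIRST(S'): from S'→T T S' we get {d, x}; from S'→epsilon we get {epsilon}. So FIRST(S') = {epsilon, d, x}.
FIRST(S): from S→S' we get {epsilon, d, x}; from S→z e we get {z}; from S→epsilon we get {epsilon}. So FIRST(S) = {epsilon, d, x, z}.
FIRST(Q'): from Q'→T we get {d, x}; from Q'→Q x d we get {d, x, z}; from Q'→d z z we get {d}. So FIRST(Q') = {d, x, z}.
FIRST(S' S d): take FIRST of each symbol in turn, carrying on past any symbol whose FIRST contains epsilon; result {d, x, z}.

{d, x, z}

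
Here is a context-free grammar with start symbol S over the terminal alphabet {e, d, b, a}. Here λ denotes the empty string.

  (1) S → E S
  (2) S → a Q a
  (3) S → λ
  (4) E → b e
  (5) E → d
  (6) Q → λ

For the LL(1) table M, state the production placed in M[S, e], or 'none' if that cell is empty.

none

FIRST(E): from E→b e we get {b}; from E→d we get {d}. So FIRST(E) = {b, d}.
FIRST(Q): from Q→λ we get {λ}. So FIRST(Q) = {λ}.
FIRST(S): from S→E S we get {b, d}; from S→a Q a we get {a}; from S→λ we get {λ}. So FIRST(S) = {λ, a, b, d}.
FOLLOW(S) includes $ since S is the start symbol.
FOLLOW(S): in S→E S, the suffix after S is empty (adds nothing new). Thus FOLLOW(S) = {$}.
For S → E S: FIRST(E S) = {b, d}, so it goes in M[S, t] for t ∈ {b, d}.
For S → a Q a: FIRST(a Q a) = {a}, so it goes in M[S, t] for t ∈ {a}.
For S → λ: FIRST(λ) = {λ}, so it goes in M[S, t] for t ∈ {}; since λ ∈ FIRST, also for every t ∈ FOLLOW(S) = {$}.
None of these place a production in M[S, e].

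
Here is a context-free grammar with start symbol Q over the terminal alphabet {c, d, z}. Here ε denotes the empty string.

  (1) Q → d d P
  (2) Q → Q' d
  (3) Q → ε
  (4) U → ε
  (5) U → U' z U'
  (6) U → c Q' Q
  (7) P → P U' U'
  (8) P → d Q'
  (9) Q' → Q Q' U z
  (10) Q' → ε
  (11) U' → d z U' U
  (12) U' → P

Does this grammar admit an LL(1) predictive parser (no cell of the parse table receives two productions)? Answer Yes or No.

FIRST(Q) = {ε, c, d, z}
FIRST(U) = {ε, c, d}
FIRST(P) = {d}
FIRST(Q') = {ε, c, d, z}
FIRST(U') = {d}
FOLLOW(Q) = {$, c, d, z}
FOLLOW(U) = {$, c, d, z}
FOLLOW(P) = {$, c, d, z}
FOLLOW(Q') = {$, c, d, z}
FOLLOW(U') = {$, c, d, z}
Cell M[P, d] receives both P → P U' U' and P → d Q' — the grammar is not LL(1).

No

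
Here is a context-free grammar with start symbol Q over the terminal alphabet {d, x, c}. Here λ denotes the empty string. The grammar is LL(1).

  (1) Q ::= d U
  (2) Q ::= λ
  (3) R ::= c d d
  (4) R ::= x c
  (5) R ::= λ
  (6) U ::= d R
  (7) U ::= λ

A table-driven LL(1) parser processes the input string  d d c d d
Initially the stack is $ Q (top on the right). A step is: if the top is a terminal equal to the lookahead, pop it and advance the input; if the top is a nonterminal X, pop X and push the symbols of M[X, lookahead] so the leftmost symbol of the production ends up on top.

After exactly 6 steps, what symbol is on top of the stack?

     Stack    Input        Action
  1  $ Q      d d c d d $  expand Q ::= d U
  2  $ U d    d d c d d $  match d
  3  $ U      d c d d $    expand U ::= d R
  4  $ R d    d c d d $    match d
  5  $ R      c d d $      expand R ::= c d d
  6  $ d d c  c d d $      match c
Stack after step 6: $ d d (top = d).

d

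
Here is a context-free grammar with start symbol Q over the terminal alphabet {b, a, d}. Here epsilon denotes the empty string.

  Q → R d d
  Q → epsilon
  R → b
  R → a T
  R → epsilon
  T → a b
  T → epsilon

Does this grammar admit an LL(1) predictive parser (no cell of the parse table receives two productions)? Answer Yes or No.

FIRST(Q) = {epsilon, a, b, d}
FIRST(R) = {epsilon, a, b}
FIRST(T) = {epsilon, a}
FOLLOW(Q) = {$}
FOLLOW(R) = {d}
FOLLOW(T) = {d}
Each cell of M receives at most one production.

Yes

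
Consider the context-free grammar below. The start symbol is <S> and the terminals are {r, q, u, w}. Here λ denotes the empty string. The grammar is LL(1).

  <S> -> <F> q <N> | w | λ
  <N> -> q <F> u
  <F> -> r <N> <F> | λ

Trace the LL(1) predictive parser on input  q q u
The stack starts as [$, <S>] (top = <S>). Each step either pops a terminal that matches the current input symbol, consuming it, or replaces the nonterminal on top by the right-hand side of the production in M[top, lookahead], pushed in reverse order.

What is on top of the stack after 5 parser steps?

step 1: stack=$ <S>  input=q q u $  — expand <S> -> <F> q <N>
step 2: stack=$ <N> q <F>  input=q q u $  — expand <F> -> λ
step 3: stack=$ <N> q  input=q q u $  — match q
step 4: stack=$ <N>  input=q u $  — expand <N> -> q <F> u
step 5: stack=$ u <F> q  input=q u $  — match q
Stack after step 5: $ u <F> (top = <F>).

<F>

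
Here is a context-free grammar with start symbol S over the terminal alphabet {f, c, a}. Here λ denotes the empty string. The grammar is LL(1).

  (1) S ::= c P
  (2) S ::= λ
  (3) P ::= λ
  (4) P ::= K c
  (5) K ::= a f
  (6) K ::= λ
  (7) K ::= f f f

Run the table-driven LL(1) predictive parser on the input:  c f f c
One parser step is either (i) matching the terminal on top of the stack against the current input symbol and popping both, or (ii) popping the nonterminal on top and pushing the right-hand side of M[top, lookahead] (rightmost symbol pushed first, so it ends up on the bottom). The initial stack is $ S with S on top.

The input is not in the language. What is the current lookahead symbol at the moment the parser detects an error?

c

     Stack      Input      Action
  1  $ S        c f f c $  expand S ::= c P
  2  $ P c      c f f c $  match c
  3  $ P        f f c $    expand P ::= K c
  4  $ c K      f f c $    expand K ::= f f f
  5  $ c f f f  f f c $    match f
  6  $ c f f    f c $      match f
  7  $ c f      c $        error: top is terminal f but lookahead is c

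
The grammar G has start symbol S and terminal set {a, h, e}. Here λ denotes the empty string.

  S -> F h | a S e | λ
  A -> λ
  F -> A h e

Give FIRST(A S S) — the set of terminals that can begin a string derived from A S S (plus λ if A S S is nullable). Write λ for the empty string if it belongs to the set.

{λ, a, h}

FIRST(A): from A->λ we get {λ}. So FIRST(A) = {λ}.
FIRST(F): from F->A h e we get {h}. So FIRST(F) = {h}.
FIRST(S): from S->F h we get {h}; from S->a S e we get {a}; from S->λ we get {λ}. So FIRST(S) = {λ, a, h}.
FIRST(A S S): take FIRST of each symbol in turn, carrying on past any symbol whose FIRST contains λ; result {λ, a, h}.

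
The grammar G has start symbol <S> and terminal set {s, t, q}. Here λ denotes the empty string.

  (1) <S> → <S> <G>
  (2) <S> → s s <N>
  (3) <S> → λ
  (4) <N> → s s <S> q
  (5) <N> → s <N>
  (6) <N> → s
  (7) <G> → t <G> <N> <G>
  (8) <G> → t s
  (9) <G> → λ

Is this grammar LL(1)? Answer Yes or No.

No

FIRST(<S>) = {λ, s, t}
FIRST(<N>) = {s}
FIRST(<G>) = {λ, t}
FOLLOW(<S>) = {$, q, t}
FOLLOW(<N>) = {$, q, s, t}
FOLLOW(<G>) = {$, q, s, t}
Cell M[<G>, t] receives both <G> → t <G> <N> <G> and <G> → t s and <G> → λ — the grammar is not LL(1).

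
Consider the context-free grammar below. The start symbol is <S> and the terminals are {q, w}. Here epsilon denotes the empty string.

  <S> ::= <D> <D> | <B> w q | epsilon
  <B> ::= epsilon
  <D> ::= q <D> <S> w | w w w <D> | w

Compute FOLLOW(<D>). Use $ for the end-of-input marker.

FIRST(<B>) = {epsilon}
FIRST(<D>) = {q, w}
FIRST(<S>) = {epsilon, q, w}  (via <D> <D>, <B> w q)
FOLLOW(<S>) includes $ since <S> is the start symbol.
FOLLOW(<S>): in <D>::=q <D> <S> w, <S> is followed by w with FIRST {w}. Thus FOLLOW(<S>) = {$, w}.
FOLLOW(<B>): in <S>::=<B> w q, <B> is followed by w q with FIRST {w}. Thus FOLLOW(<B>) = {w}.
FOLLOW(<D>): in <S>::=<D> <D> (occurrence 1), <D> is followed by <D> with FIRST {q, w}; in <S>::=<D> <D> (occurrence 2), the suffix after <D> is empty, so FOLLOW(<D>) ⊇ FOLLOW(<S>) = {$, w}; in <D>::=q <D> <S> w, <D> is followed by <S> w with FIRST {q, w}; in <D>::=w w w <D>, the suffix after <D> is empty (adds nothing new). Thus FOLLOW(<D>) = {$, q, w}.

{$, q, w}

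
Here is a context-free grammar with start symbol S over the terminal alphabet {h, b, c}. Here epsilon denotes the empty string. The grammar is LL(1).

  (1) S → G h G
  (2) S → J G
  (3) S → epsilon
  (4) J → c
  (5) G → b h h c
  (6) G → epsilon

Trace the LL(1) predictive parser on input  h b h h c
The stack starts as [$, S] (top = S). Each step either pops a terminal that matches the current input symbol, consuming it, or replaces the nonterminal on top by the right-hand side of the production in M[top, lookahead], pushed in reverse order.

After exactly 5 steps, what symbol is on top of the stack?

h

     Stack      Input        Action
  1  $ S        h b h h c $  expand S → G h G
  2  $ G h G    h b h h c $  expand G → epsilon
  3  $ G h      h b h h c $  match h
  4  $ G        b h h c $    expand G → b h h c
  5  $ c h h b  b h h c $    match b
Stack after step 5: $ c h h (top = h).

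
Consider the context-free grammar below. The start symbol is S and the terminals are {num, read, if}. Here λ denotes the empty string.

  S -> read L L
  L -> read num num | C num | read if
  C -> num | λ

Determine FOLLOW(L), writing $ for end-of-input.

{$, num, read}

FIRST(S): from S->read L L we get {read}. So FIRST(S) = {read}.
FIRST(C): from C->num we get {num}; from C->λ we get {λ}. So FIRST(C) = {λ, num}.
FIRST(L): from L->read num num we get {read}; from L->C num we get {num}; from L->read if we get {read}. So FIRST(L) = {num, read}.
FOLLOW(S) includes $ since S is the start symbol.
FOLLOW(S): S appears on no right-hand side. Thus FOLLOW(S) = {$}.
FOLLOW(L): in S->read L L (occurrence 1), L is followed by L with FIRST {num, read}; in S->read L L (occurrence 2), the suffix after L is empty, so FOLLOW(L) ⊇ FOLLOW(S) = {$}. Thus FOLLOW(L) = {$, num, read}.
FOLLOW(C): in L->C num, C is followed by num with FIRST {num}. Thus FOLLOW(C) = {num}.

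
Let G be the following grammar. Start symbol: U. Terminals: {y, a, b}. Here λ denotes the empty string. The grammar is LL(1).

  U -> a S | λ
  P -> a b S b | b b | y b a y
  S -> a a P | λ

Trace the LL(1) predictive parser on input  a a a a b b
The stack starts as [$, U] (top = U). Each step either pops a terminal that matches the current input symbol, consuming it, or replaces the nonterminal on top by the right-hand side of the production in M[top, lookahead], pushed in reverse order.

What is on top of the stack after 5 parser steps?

step 1: stack=$ U  input=a a a a b b $  — expand U -> a S
step 2: stack=$ S a  input=a a a a b b $  — match a
step 3: stack=$ S  input=a a a b b $  — expand S -> a a P
step 4: stack=$ P a a  input=a a a b b $  — match a
step 5: stack=$ P a  input=a a b b $  — match a
Stack after step 5: $ P (top = P).

P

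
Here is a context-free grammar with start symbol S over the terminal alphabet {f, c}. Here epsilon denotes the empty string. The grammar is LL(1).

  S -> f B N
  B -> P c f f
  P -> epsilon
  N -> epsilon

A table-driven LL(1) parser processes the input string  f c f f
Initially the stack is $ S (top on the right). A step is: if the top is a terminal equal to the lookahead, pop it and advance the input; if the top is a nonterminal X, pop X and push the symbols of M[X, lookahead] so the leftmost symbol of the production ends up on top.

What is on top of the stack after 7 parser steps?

N

step 1: stack=$ S  input=f c f f $  — expand S -> f B N
step 2: stack=$ N B f  input=f c f f $  — match f
step 3: stack=$ N B  input=c f f $  — expand B -> P c f f
step 4: stack=$ N f f c P  input=c f f $  — expand P -> epsilon
step 5: stack=$ N f f c  input=c f f $  — match c
step 6: stack=$ N f f  input=f f $  — match f
step 7: stack=$ N f  input=f $  — match f
Stack after step 7: $ N (top = N).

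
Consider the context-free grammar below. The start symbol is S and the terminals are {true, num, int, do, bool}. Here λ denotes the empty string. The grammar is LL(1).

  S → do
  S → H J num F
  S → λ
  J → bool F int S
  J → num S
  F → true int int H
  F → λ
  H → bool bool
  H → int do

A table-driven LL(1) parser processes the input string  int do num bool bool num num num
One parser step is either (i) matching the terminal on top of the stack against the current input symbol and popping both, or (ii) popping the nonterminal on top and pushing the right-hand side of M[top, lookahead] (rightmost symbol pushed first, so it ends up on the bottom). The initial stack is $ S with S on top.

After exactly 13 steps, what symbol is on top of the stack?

num

      Stack                      Input                               Action
   1  $ S                        int do num bool bool num num num $  expand S → H J num F
   2  $ F num J H                int do num bool bool num num num $  expand H → int do
   3  $ F num J do int           int do num bool bool num num num $  match int
   4  $ F num J do               do num bool bool num num num $      match do
   5  $ F num J                  num bool bool num num num $         expand J → num S
   6  $ F num S num              num bool bool num num num $         match num
   7  $ F num S                  bool bool num num num $             expand S → H J num F
   8  $ F num F num J H          bool bool num num num $             expand H → bool bool
   9  $ F num F num J bool bool  bool bool num num num $             match bool
  10  $ F num F num J bool       bool num num num $                  match bool
  11  $ F num F num J            num num num $                       expand J → num S
  12  $ F num F num S num        num num num $                       match num
  13  $ F num F num S            num num $                           expand S → λ
Stack after step 13: $ F num F num (top = num).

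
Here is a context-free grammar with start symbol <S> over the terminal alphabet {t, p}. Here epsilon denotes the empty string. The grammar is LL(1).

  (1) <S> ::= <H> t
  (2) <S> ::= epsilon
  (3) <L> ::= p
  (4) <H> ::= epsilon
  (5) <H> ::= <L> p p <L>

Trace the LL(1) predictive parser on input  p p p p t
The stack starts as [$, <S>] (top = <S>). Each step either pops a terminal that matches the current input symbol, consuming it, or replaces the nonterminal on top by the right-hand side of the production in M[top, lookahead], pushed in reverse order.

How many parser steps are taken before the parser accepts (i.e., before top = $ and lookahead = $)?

     Stack            Input        Action
  1  $ <S>            p p p p t $  expand <S> ::= <H> t
  2  $ t <H>          p p p p t $  expand <H> ::= <L> p p <L>
  3  $ t <L> p p <L>  p p p p t $  expand <L> ::= p
  4  $ t <L> p p p    p p p p t $  match p
  5  $ t <L> p p      p p p t $    match p
  6  $ t <L> p        p p t $      match p
  7  $ t <L>          p t $        expand <L> ::= p
  8  $ t p            p t $        match p
  9  $ t              t $          match t
Accept reached after 9 steps.

9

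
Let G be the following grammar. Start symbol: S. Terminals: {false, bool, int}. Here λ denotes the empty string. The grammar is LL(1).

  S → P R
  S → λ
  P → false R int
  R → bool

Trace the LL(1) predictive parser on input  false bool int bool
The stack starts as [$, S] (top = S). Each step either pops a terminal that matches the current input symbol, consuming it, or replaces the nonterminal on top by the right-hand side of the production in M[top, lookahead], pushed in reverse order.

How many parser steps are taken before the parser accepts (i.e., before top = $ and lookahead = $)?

step 1: stack=$ S  input=false bool int bool $  — expand S → P R
step 2: stack=$ R P  input=false bool int bool $  — expand P → false R int
step 3: stack=$ R int R false  input=false bool int bool $  — match false
step 4: stack=$ R int R  input=bool int bool $  — expand R → bool
step 5: stack=$ R int bool  input=bool int bool $  — match bool
step 6: stack=$ R int  input=int bool $  — match int
step 7: stack=$ R  input=bool $  — expand R → bool
step 8: stack=$ bool  input=bool $  — match bool
Accept reached after 8 steps.

8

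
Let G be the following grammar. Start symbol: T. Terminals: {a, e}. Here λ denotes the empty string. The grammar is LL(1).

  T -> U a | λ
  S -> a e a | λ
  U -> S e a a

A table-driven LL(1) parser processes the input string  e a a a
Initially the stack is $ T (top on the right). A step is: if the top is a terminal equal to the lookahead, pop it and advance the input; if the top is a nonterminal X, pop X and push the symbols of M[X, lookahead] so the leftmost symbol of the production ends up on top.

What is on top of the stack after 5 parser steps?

a

step 1: stack=$ T  input=e a a a $  — expand T -> U a
step 2: stack=$ a U  input=e a a a $  — expand U -> S e a a
step 3: stack=$ a a a e S  input=e a a a $  — expand S -> λ
step 4: stack=$ a a a e  input=e a a a $  — match e
step 5: stack=$ a a a  input=a a a $  — match a
Stack after step 5: $ a a (top = a).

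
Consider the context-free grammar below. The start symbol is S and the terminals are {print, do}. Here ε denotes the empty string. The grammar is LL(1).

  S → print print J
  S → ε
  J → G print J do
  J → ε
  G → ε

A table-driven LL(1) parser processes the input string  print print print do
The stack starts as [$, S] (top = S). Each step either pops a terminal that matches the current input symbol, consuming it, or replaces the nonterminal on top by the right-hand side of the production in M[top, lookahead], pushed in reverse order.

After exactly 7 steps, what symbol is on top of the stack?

do

step 1: stack=$ S  input=print print print do $  — expand S → print print J
step 2: stack=$ J print print  input=print print print do $  — match print
step 3: stack=$ J print  input=print print do $  — match print
step 4: stack=$ J  input=print do $  — expand J → G print J do
step 5: stack=$ do J print G  input=print do $  — expand G → ε
step 6: stack=$ do J print  input=print do $  — match print
step 7: stack=$ do J  input=do $  — expand J → ε
Stack after step 7: $ do (top = do).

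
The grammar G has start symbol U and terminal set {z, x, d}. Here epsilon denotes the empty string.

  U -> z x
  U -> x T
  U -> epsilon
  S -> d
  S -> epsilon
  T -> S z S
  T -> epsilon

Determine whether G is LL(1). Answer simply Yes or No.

FIRST(U) = {epsilon, x, z}
FIRST(S) = {epsilon, d}
FIRST(T) = {epsilon, d, z}
FOLLOW(U) = {$}
FOLLOW(S) = {$, z}
FOLLOW(T) = {$}
Each cell of M receives at most one production.

Yes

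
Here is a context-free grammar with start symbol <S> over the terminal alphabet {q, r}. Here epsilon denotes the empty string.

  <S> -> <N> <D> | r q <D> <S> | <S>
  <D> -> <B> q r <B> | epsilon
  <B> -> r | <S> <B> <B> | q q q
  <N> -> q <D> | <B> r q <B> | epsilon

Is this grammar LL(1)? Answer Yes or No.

FIRST(<S>) = {epsilon, q, r}
FIRST(<D>) = {epsilon, q, r}
FIRST(<B>) = {q, r}
FIRST(<N>) = {epsilon, q, r}
FOLLOW(<S>) = {$, q, r}
FOLLOW(<D>) = {$, q, r}
FOLLOW(<B>) = {$, q, r}
FOLLOW(<N>) = {$, q, r}
Cell M[<B>, q] receives both <B> -> <S> <B> <B> and <B> -> q q q — the grammar is not LL(1).

No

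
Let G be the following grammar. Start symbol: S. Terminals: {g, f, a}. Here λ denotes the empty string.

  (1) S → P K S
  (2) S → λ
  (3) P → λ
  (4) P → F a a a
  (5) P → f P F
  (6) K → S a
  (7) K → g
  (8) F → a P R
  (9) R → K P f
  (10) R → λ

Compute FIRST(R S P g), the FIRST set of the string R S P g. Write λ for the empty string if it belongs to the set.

FIRST(F): from F→a P R we get {a}. So FIRST(F) = {a}.
FIRST(P): from P→λ we get {λ}; from P→F a a a we get {a}; from P→f P F we get {f}. So FIRST(P) = {λ, a, f}.
FIRST(S): from S→P K S we get {a, f, g}; from S→λ we get {λ}. So FIRST(S) = {λ, a, f, g}.
FIRST(K): from K→S a we get {a, f, g}; from K→g we get {g}. So FIRST(K) = {a, f, g}.
FIRST(R): from R→K P f we get {a, f, g}; from R→λ we get {λ}. So FIRST(R) = {λ, a, f, g}.
FIRST(R S P g): take FIRST of each symbol in turn, carrying on past any symbol whose FIRST contains λ; result {a, f, g}.

{a, f, g}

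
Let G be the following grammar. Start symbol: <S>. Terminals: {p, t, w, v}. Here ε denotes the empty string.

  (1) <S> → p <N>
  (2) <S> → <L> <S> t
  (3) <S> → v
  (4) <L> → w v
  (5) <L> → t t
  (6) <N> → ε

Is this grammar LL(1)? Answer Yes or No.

FIRST(<S>) = {p, t, v, w}
FIRST(<L>) = {t, w}
FIRST(<N>) = {ε}
FOLLOW(<S>) = {$, t}
FOLLOW(<L>) = {p, t, v, w}
FOLLOW(<N>) = {$, t}
Each cell of M receives at most one production.

Yes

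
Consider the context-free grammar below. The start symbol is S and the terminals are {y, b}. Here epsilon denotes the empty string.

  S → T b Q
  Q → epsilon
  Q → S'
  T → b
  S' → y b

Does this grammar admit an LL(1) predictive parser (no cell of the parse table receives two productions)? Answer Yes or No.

FIRST(S) = {b}
FIRST(Q) = {epsilon, y}
FIRST(T) = {b}
FIRST(S') = {y}
FOLLOW(S) = {$}
FOLLOW(Q) = {$}
FOLLOW(T) = {b}
FOLLOW(S') = {$}
Each cell of M receives at most one production.

Yes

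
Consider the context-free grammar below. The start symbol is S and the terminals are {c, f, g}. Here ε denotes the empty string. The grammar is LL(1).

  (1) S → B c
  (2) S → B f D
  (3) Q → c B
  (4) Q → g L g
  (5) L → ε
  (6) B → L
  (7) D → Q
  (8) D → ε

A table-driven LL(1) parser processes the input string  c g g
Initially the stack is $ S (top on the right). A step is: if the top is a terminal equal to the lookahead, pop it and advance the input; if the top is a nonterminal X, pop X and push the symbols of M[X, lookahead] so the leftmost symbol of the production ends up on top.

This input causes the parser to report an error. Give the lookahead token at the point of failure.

g

     Stack  Input    Action
  1  $ S    c g g $  expand S → B c
  2  $ c B  c g g $  expand B → L
  3  $ c L  c g g $  expand L → ε
  4  $ c    c g g $  match c
  5  $      g g $    error: stack empty but input remains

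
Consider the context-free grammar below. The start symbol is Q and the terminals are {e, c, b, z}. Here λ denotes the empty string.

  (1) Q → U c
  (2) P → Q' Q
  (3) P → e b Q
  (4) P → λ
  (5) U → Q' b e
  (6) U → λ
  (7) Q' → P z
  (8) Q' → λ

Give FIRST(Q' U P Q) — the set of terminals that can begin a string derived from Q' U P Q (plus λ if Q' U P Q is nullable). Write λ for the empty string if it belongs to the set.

{b, c, e, z}

FIRST(Q): from Q→U c we get {b, c, e, z}. So FIRST(Q) = {b, c, e, z}.
FIRST(P): from P→Q' Q we get {b, c, e, z}; from P→e b Q we get {e}; from P→λ we get {λ}. So FIRST(P) = {λ, b, c, e, z}.
FIRST(Q'): from Q'→P z we get {b, c, e, z}; from Q'→λ we get {λ}. So FIRST(Q') = {λ, b, c, e, z}.
FIRST(U): from U→Q' b e we get {b, c, e, z}; from U→λ we get {λ}. So FIRST(U) = {λ, b, c, e, z}.
FIRST(Q' U P Q): take FIRST of each symbol in turn, carrying on past any symbol whose FIRST contains λ; result {b, c, e, z}.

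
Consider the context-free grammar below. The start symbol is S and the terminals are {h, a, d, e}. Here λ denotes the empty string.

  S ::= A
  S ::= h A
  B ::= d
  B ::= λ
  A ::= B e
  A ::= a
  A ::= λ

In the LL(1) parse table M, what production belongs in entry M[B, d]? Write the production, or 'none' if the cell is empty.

FIRST(B) = {λ, d}
FIRST(A) = {λ, a, d, e}  (via B e)
FIRST(S) = {λ, a, d, e, h}  (via A)
FOLLOW(S) includes $ since S is the start symbol.
FOLLOW(B): in A::=B e, B is followed by e with FIRST {e}. Thus FOLLOW(B) = {e}.
For B ::= d: FIRST(d) = {d}, so it goes in M[B, t] for t ∈ {d}.
For B ::= λ: FIRST(λ) = {λ}, so it goes in M[B, t] for t ∈ {}; since λ ∈ FIRST, also for every t ∈ FOLLOW(B) = {e}.

B ::= d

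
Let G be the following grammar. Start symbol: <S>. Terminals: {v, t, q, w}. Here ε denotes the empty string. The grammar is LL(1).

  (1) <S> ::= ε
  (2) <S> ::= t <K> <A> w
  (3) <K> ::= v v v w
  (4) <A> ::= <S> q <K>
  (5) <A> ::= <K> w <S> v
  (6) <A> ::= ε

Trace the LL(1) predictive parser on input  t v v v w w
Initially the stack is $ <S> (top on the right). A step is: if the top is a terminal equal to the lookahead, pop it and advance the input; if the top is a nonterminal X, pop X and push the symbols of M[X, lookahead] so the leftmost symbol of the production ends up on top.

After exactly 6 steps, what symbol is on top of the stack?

     Stack            Input          Action
  1  $ <S>            t v v v w w $  expand <S> ::= t <K> <A> w
  2  $ w <A> <K> t    t v v v w w $  match t
  3  $ w <A> <K>      v v v w w $    expand <K> ::= v v v w
  4  $ w <A> w v v v  v v v w w $    match v
  5  $ w <A> w v v    v v w w $      match v
  6  $ w <A> w v      v w w $        match v
Stack after step 6: $ w <A> w (top = w).

w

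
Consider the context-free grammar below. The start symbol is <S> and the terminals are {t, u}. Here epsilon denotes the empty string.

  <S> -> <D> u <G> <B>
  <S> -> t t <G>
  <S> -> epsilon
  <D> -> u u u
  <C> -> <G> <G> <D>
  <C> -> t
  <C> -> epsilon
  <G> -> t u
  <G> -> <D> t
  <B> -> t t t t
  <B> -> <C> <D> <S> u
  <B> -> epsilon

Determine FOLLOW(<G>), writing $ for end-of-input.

FIRST(<D>): from <D>->u u u we get {u}. So FIRST(<D>) = {u}.
FIRST(<S>): from <S>-><D> u <G> <B> we get {u}; from <S>->t t <G> we get {t}; from <S>->epsilon we get {epsilon}. So FIRST(<S>) = {epsilon, t, u}.
FIRST(<G>): from <G>->t u we get {t}; from <G>-><D> t we get {u}. So FIRST(<G>) = {t, u}.
FIRST(<C>): from <C>-><G> <G> <D> we get {t, u}; from <C>->t we get {t}; from <C>->epsilon we get {epsilon}. So FIRST(<C>) = {epsilon, t, u}.
FIRST(<B>): from <B>->t t t t we get {t}; from <B>-><C> <D> <S> u we get {t, u}; from <B>->epsilon we get {epsilon}. So FIRST(<B>) = {epsilon, t, u}.
FOLLOW(<S>) includes $ since <S> is the start symbol.
FOLLOW(<S>): in <B>-><C> <D> <S> u, <S> is followed by u with FIRST {u}. Thus FOLLOW(<S>) = {$, u}.
FOLLOW(<C>): in <B>-><C> <D> <S> u, <C> is followed by <D> <S> u with FIRST {u}. Thus FOLLOW(<C>) = {u}.
FOLLOW(<D>): in <S>-><D> u <G> <B>, <D> is followed by u <G> <B> with FIRST {u}; in <C>-><G> <G> <D>, the suffix after <D> is empty, so FOLLOW(<D>) ⊇ FOLLOW(<C>) = {u}; in <G>-><D> t, <D> is followed by t with FIRST {t}; in <B>-><C> <D> <S> u, <D> is followed by <S> u with FIRST {t, u}. Thus FOLLOW(<D>) = {t, u}.
FOLLOW(<G>): in <S>-><D> u <G> <B>, <G> is followed by <B> with FIRST {epsilon, t, u}; in <S>-><D> u <G> <B>, the suffix after <G> is nullable, so FOLLOW(<G>) ⊇ FOLLOW(<S>) = {$, u}; in <S>->t t <G>, the suffix after <G> is empty, so FOLLOW(<G>) ⊇ FOLLOW(<S>) = {$, u}; in <C>-><G> <G> <D> (occurrence 1), <G> is followed by <G> <D> with FIRST {t, u}; in <C>-><G> <G> <D> (occurrence 2), <G> is followed by <D> with FIRST {u}. Thus FOLLOW(<G>) = {$, t, u}.
FOLLOW(<B>): in <S>-><D> u <G> <B>, the suffix after <B> is empty, so FOLLOW(<B>) ⊇ FOLLOW(<S>) = {$, u}. Thus FOLLOW(<B>) = {$, u}.

{$, t, u}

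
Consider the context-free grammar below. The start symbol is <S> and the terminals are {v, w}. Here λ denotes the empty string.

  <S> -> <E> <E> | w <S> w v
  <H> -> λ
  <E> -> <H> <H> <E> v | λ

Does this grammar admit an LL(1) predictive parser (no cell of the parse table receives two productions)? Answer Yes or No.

No

FIRST(<S>) = {λ, v, w}
FIRST(<H>) = {λ}
FIRST(<E>) = {λ, v}
FOLLOW(<S>) = {$, w}
FOLLOW(<H>) = {v}
FOLLOW(<E>) = {$, v, w}
Cell M[<E>, v] receives both <E> -> <H> <H> <E> v and <E> -> λ — the grammar is not LL(1).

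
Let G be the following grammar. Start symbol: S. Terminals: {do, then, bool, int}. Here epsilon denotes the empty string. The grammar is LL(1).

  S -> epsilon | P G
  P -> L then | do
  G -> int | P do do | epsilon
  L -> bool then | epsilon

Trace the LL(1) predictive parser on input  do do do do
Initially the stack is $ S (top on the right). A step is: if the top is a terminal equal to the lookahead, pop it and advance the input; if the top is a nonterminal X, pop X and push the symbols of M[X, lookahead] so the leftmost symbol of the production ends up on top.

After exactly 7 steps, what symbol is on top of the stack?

do

step 1: stack=$ S  input=do do do do $  — expand S -> P G
step 2: stack=$ G P  input=do do do do $  — expand P -> do
step 3: stack=$ G do  input=do do do do $  — match do
step 4: stack=$ G  input=do do do $  — expand G -> P do do
step 5: stack=$ do do P  input=do do do $  — expand P -> do
step 6: stack=$ do do do  input=do do do $  — match do
step 7: stack=$ do do  input=do do $  — match do
Stack after step 7: $ do (top = do).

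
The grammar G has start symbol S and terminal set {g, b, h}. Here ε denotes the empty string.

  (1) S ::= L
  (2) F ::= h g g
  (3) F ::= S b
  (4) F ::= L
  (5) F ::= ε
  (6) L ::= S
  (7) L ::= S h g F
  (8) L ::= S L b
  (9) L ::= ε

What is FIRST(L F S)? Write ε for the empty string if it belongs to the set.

FIRST(S): from S::=L we get {ε, b, h}. So FIRST(S) = {ε, b, h}.
FIRST(L): from L::=S we get {ε, b, h}; from L::=S h g F we get {b, h}; from L::=S L b we get {b, h}; from L::=ε we get {ε}. So FIRST(L) = {ε, b, h}.
FIRST(F): from F::=h g g we get {h}; from F::=S b we get {b, h}; from F::=L we get {ε, b, h}; from F::=ε we get {ε}. So FIRST(F) = {ε, b, h}.
FIRST(L F S): take FIRST of each symbol in turn, carrying on past any symbol whose FIRST contains ε; result {ε, b, h}.

{ε, b, h}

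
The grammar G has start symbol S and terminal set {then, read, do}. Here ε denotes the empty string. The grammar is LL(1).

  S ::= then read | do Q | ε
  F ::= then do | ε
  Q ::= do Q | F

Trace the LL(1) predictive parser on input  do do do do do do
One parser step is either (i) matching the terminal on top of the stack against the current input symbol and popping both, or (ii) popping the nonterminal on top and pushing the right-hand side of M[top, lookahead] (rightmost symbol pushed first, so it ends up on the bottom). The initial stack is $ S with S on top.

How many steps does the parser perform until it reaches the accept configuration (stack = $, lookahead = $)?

step 1: stack=$ S  input=do do do do do do $  — expand S ::= do Q
step 2: stack=$ Q do  input=do do do do do do $  — match do
step 3: stack=$ Q  input=do do do do do $  — expand Q ::= do Q
step 4: stack=$ Q do  input=do do do do do $  — match do
step 5: stack=$ Q  input=do do do do $  — expand Q ::= do Q
step 6: stack=$ Q do  input=do do do do $  — match do
step 7: stack=$ Q  input=do do do $  — expand Q ::= do Q
step 8: stack=$ Q do  input=do do do $  — match do
step 9: stack=$ Q  input=do do $  — expand Q ::= do Q
step 10: stack=$ Q do  input=do do $  — match do
step 11: stack=$ Q  input=do $  — expand Q ::= do Q
step 12: stack=$ Q do  input=do $  — match do
step 13: stack=$ Q  input=$  — expand Q ::= F
step 14: stack=$ F  input=$  — expand F ::= ε
Accept reached after 14 steps.

14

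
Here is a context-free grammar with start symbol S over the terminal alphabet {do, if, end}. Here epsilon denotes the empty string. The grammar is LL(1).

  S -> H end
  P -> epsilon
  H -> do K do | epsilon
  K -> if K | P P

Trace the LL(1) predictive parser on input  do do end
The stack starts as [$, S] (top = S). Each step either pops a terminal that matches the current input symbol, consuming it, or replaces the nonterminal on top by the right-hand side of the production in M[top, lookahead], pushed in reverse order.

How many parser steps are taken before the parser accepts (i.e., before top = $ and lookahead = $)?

step 1: stack=$ S  input=do do end $  — expand S -> H end
step 2: stack=$ end H  input=do do end $  — expand H -> do K do
step 3: stack=$ end do K do  input=do do end $  — match do
step 4: stack=$ end do K  input=do end $  — expand K -> P P
step 5: stack=$ end do P P  input=do end $  — expand P -> epsilon
step 6: stack=$ end do P  input=do end $  — expand P -> epsilon
step 7: stack=$ end do  input=do end $  — match do
step 8: stack=$ end  input=end $  — match end
Accept reached after 8 steps.

8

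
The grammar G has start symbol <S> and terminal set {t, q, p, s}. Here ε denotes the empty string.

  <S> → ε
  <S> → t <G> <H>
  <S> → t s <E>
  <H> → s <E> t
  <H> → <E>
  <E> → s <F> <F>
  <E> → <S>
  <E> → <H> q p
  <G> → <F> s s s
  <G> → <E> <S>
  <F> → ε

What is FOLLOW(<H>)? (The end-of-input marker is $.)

{$, q, s, t}

FIRST(<S>) = {ε, t}
FIRST(<F>) = {ε}
FIRST(<H>) = {ε, q, s, t}  (via <E>)
FIRST(<E>) = {ε, q, s, t}  (via <S>, <H> q p)
FIRST(<G>) = {ε, q, s, t}  (via <F> s s s, <E> <S>)
FOLLOW(<S>) includes $ since <S> is the start symbol.
FOLLOW(<S>): in <E>→<S>, the suffix after <S> is empty, so FOLLOW(<S>) ⊇ FOLLOW(<E>) = {$, q, s, t}; in <G>→<E> <S>, the suffix after <S> is empty, so FOLLOW(<S>) ⊇ FOLLOW(<G>) = {$, q, s, t}. Thus FOLLOW(<S>) = {$, q, s, t}.
FOLLOW(<H>): in <S>→t <G> <H>, the suffix after <H> is empty, so FOLLOW(<H>) ⊇ FOLLOW(<S>) = {$, q, s, t}; in <E>→<H> q p, <H> is followed by q p with FIRST {q}. Thus FOLLOW(<H>) = {$, q, s, t}.
FOLLOW(<G>): in <S>→t <G> <H>, <G> is followed by <H> with FIRST {ε, q, s, t}; in <S>→t <G> <H>, the suffix after <G> is nullable, so FOLLOW(<G>) ⊇ FOLLOW(<S>) = {$, q, s, t}. Thus FOLLOW(<G>) = {$, q, s, t}.
FOLLOW(<E>): in <S>→t s <E>, the suffix after <E> is empty, so FOLLOW(<E>) ⊇ FOLLOW(<S>) = {$, q, s, t}; in <H>→s <E> t, <E> is followed by t with FIRST {t}; in <H>→<E>, the suffix after <E> is empty, so FOLLOW(<E>) ⊇ FOLLOW(<H>) = {$, q, s, t}; in <G>→<E> <S>, <E> is followed by <S> with FIRST {ε, t}; in <G>→<E> <S>, the suffix after <E> is nullable, so FOLLOW(<E>) ⊇ FOLLOW(<G>) = {$, q, s, t}. Thus FOLLOW(<E>) = {$, q, s, t}.
FOLLOW(<F>): in <E>→s <F> <F> (occurrence 1), <F> is followed by <F> with FIRST {ε}; in <E>→s <F> <F> (occurrence 1), the suffix after <F> is nullable, so FOLLOW(<F>) ⊇ FOLLOW(<E>) = {$, q, s, t}; in <E>→s <F> <F> (occurrence 2), the suffix after <F> is empty, so FOLLOW(<F>) ⊇ FOLLOW(<E>) = {$, q, s, t}; in <G>→<F> s s s, <F> is followed by s s s with FIRST {s}. Thus FOLLOW(<F>) = {$, q, s, t}.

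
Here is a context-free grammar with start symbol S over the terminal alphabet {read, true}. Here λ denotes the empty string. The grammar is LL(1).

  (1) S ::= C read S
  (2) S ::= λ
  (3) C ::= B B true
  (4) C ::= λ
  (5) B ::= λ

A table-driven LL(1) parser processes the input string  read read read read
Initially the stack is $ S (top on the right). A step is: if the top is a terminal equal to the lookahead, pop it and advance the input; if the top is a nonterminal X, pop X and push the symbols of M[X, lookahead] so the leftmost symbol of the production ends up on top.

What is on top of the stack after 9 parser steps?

     Stack       Input                  Action
  1  $ S         read read read read $  expand S ::= C read S
  2  $ S read C  read read read read $  expand C ::= λ
  3  $ S read    read read read read $  match read
  4  $ S         read read read $       expand S ::= C read S
  5  $ S read C  read read read $       expand C ::= λ
  6  $ S read    read read read $       match read
  7  $ S         read read $            expand S ::= C read S
  8  $ S read C  read read $            expand C ::= λ
  9  $ S read    read read $            match read
Stack after step 9: $ S (top = S).

S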